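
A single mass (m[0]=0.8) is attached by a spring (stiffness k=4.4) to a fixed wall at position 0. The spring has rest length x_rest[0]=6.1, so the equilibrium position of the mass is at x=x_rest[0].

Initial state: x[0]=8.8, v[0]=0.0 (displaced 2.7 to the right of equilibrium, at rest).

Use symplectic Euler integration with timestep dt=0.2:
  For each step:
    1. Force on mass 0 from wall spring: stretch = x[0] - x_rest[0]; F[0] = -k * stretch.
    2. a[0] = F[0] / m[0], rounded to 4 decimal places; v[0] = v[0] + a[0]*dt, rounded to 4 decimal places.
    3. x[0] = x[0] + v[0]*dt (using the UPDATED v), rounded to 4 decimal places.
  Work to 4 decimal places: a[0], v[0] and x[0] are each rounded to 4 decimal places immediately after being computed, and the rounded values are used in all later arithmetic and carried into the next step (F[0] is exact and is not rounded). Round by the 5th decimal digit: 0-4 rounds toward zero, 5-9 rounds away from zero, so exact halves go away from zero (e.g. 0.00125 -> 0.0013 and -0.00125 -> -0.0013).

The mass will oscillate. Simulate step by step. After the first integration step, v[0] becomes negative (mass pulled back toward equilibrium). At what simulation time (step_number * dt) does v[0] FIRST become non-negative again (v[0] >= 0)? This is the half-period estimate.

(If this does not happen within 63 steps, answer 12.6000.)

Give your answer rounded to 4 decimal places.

Step 0: x=[8.8000] v=[0.0000]
Step 1: x=[8.2060] v=[-2.9700]
Step 2: x=[7.1487] v=[-5.2866]
Step 3: x=[5.8607] v=[-6.4402]
Step 4: x=[4.6253] v=[-6.1770]
Step 5: x=[3.7143] v=[-4.5548]
Step 6: x=[3.3282] v=[-1.9305]
Step 7: x=[3.5519] v=[1.1185]
First v>=0 after going negative at step 7, time=1.4000

Answer: 1.4000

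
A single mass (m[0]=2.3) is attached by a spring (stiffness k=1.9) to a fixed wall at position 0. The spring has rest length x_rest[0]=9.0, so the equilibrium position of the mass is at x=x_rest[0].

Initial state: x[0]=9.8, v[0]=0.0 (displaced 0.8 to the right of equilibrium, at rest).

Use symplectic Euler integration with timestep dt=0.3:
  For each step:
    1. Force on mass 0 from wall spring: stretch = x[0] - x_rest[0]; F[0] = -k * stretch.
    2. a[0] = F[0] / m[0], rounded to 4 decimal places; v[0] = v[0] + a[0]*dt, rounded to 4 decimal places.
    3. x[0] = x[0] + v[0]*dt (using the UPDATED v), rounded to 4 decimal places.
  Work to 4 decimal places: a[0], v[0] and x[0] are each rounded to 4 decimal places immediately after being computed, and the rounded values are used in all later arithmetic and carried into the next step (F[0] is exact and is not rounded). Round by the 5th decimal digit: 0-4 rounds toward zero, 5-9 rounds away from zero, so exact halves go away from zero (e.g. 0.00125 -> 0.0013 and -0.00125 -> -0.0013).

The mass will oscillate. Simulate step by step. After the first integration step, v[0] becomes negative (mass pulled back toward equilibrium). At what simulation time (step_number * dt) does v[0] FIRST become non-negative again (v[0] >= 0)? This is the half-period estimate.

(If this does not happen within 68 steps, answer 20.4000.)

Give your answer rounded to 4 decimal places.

Answer: 3.6000

Derivation:
Step 0: x=[9.8000] v=[0.0000]
Step 1: x=[9.7405] v=[-0.1983]
Step 2: x=[9.6260] v=[-0.3818]
Step 3: x=[9.4649] v=[-0.5369]
Step 4: x=[9.2693] v=[-0.6521]
Step 5: x=[9.0536] v=[-0.7189]
Step 6: x=[8.8339] v=[-0.7322]
Step 7: x=[8.6266] v=[-0.6910]
Step 8: x=[8.4471] v=[-0.5985]
Step 9: x=[8.3087] v=[-0.4615]
Step 10: x=[8.2216] v=[-0.2902]
Step 11: x=[8.1924] v=[-0.0973]
Step 12: x=[8.2232] v=[0.1028]
First v>=0 after going negative at step 12, time=3.6000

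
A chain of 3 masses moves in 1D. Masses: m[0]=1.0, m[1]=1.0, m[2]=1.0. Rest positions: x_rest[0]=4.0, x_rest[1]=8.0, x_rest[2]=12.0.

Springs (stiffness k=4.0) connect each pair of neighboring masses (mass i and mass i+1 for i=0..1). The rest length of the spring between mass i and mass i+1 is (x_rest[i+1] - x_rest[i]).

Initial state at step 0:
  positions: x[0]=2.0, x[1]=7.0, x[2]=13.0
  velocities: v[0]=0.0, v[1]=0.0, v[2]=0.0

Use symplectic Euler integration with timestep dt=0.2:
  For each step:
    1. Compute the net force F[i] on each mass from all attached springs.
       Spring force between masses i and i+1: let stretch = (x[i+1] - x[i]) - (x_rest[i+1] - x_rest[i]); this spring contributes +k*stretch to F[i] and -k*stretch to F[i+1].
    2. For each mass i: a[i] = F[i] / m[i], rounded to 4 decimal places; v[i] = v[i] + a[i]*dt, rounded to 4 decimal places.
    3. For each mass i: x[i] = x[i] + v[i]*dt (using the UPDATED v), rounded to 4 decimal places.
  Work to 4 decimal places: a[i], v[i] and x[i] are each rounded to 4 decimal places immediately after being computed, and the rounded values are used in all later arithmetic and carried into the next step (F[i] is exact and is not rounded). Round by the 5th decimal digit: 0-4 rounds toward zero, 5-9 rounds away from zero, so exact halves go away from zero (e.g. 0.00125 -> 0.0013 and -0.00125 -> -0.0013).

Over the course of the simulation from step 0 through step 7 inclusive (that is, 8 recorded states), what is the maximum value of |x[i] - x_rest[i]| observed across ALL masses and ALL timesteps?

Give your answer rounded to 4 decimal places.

Answer: 2.0869

Derivation:
Step 0: x=[2.0000 7.0000 13.0000] v=[0.0000 0.0000 0.0000]
Step 1: x=[2.1600 7.1600 12.6800] v=[0.8000 0.8000 -1.6000]
Step 2: x=[2.4800 7.4032 12.1168] v=[1.6000 1.2160 -2.8160]
Step 3: x=[2.9477 7.6129 11.4394] v=[2.3386 1.0483 -3.3869]
Step 4: x=[3.5219 7.6884 10.7898] v=[2.8708 0.3773 -3.2481]
Step 5: x=[4.1227 7.5934 10.2840] v=[3.0040 -0.4748 -2.5292]
Step 6: x=[4.6388 7.3736 9.9877] v=[2.5806 -1.0989 -1.4817]
Step 7: x=[4.9525 7.1345 9.9131] v=[1.5684 -1.1955 -0.3730]
Max displacement = 2.0869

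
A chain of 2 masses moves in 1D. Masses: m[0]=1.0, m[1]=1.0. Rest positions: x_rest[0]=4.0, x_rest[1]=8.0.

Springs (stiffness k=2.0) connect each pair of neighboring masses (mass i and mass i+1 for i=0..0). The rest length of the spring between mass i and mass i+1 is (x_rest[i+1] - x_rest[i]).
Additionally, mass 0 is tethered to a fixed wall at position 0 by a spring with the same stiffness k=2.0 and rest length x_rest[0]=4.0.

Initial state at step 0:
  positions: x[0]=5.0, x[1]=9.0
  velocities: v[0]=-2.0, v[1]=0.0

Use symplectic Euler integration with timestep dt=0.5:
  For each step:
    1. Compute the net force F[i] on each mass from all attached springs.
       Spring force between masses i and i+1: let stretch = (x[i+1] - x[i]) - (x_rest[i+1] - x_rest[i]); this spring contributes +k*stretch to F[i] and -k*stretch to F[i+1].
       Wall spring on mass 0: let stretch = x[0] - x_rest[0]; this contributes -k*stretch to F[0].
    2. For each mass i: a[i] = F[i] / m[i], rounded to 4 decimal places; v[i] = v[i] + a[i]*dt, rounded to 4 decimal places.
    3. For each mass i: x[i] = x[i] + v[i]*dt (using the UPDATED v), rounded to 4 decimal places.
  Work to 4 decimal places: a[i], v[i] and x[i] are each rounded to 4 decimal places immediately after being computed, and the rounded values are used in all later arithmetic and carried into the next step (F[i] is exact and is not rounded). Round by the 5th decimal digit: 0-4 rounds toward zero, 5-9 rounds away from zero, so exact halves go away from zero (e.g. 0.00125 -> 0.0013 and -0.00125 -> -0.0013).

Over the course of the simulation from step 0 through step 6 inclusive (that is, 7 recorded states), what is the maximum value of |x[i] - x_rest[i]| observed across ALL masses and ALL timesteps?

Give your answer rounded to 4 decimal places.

Step 0: x=[5.0000 9.0000] v=[-2.0000 0.0000]
Step 1: x=[3.5000 9.0000] v=[-3.0000 0.0000]
Step 2: x=[3.0000 8.2500] v=[-1.0000 -1.5000]
Step 3: x=[3.6250 6.8750] v=[1.2500 -2.7500]
Step 4: x=[4.0625 5.8750] v=[0.8750 -2.0000]
Step 5: x=[3.3750 5.9688] v=[-1.3750 0.1875]
Step 6: x=[2.2969 6.7657] v=[-2.1562 1.5937]
Max displacement = 2.1250

Answer: 2.1250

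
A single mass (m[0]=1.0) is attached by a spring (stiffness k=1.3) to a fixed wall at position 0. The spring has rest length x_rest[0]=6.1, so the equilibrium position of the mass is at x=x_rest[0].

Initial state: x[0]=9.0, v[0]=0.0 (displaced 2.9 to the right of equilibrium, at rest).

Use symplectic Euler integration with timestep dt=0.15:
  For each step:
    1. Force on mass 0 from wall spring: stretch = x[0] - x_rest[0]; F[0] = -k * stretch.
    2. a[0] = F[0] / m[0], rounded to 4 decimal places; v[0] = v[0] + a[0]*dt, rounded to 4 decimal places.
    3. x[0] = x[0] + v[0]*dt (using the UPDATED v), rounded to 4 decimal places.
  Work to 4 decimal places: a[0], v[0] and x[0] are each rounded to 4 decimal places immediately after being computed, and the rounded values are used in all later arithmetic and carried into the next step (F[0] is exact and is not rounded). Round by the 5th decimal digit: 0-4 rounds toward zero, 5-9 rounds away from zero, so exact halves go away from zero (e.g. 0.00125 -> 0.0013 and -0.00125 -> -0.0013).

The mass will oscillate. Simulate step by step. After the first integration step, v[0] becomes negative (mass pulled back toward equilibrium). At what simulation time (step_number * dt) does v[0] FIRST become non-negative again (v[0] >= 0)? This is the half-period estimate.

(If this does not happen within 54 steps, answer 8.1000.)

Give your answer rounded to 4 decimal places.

Answer: 2.8500

Derivation:
Step 0: x=[9.0000] v=[0.0000]
Step 1: x=[8.9152] v=[-0.5655]
Step 2: x=[8.7480] v=[-1.1145]
Step 3: x=[8.5034] v=[-1.6309]
Step 4: x=[8.1885] v=[-2.0996]
Step 5: x=[7.8125] v=[-2.5069]
Step 6: x=[7.3864] v=[-2.8408]
Step 7: x=[6.9227] v=[-3.0916]
Step 8: x=[6.4349] v=[-3.2520]
Step 9: x=[5.9373] v=[-3.3173]
Step 10: x=[5.4445] v=[-3.2856]
Step 11: x=[4.9708] v=[-3.1578]
Step 12: x=[4.5302] v=[-2.9376]
Step 13: x=[4.1355] v=[-2.6315]
Step 14: x=[3.7982] v=[-2.2484]
Step 15: x=[3.5283] v=[-1.7996]
Step 16: x=[3.3336] v=[-1.2981]
Step 17: x=[3.2198] v=[-0.7587]
Step 18: x=[3.1902] v=[-0.1971]
Step 19: x=[3.2457] v=[0.3703]
First v>=0 after going negative at step 19, time=2.8500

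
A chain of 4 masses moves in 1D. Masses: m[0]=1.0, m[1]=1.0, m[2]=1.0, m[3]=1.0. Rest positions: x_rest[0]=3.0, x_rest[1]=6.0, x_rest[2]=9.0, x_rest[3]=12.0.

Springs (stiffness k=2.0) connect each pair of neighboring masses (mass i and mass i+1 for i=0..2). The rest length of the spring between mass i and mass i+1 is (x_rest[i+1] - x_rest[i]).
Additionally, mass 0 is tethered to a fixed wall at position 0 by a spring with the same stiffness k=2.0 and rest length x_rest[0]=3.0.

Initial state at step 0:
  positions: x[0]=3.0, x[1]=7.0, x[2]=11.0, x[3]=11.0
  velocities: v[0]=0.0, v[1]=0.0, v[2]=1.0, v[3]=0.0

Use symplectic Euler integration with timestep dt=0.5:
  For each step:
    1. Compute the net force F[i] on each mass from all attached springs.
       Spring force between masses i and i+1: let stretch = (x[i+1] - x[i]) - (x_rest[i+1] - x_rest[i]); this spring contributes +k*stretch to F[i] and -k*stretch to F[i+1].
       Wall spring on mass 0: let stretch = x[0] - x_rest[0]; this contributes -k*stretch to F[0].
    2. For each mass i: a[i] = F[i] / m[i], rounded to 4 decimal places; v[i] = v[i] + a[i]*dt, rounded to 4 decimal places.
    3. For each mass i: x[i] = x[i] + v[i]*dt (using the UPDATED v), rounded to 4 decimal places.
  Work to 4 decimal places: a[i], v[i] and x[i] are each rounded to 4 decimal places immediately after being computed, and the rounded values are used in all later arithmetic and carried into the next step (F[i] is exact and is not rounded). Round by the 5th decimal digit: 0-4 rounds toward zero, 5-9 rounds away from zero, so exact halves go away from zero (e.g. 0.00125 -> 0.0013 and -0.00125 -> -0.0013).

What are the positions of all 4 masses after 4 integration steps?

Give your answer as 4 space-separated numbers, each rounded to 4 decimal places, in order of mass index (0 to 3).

Answer: 2.5625 5.5000 10.6250 13.1875

Derivation:
Step 0: x=[3.0000 7.0000 11.0000 11.0000] v=[0.0000 0.0000 1.0000 0.0000]
Step 1: x=[3.5000 7.0000 9.5000 12.5000] v=[1.0000 0.0000 -3.0000 3.0000]
Step 2: x=[4.0000 6.5000 8.2500 14.0000] v=[1.0000 -1.0000 -2.5000 3.0000]
Step 3: x=[3.7500 5.6250 9.0000 14.1250] v=[-0.5000 -1.7500 1.5000 0.2500]
Step 4: x=[2.5625 5.5000 10.6250 13.1875] v=[-2.3750 -0.2500 3.2500 -1.8750]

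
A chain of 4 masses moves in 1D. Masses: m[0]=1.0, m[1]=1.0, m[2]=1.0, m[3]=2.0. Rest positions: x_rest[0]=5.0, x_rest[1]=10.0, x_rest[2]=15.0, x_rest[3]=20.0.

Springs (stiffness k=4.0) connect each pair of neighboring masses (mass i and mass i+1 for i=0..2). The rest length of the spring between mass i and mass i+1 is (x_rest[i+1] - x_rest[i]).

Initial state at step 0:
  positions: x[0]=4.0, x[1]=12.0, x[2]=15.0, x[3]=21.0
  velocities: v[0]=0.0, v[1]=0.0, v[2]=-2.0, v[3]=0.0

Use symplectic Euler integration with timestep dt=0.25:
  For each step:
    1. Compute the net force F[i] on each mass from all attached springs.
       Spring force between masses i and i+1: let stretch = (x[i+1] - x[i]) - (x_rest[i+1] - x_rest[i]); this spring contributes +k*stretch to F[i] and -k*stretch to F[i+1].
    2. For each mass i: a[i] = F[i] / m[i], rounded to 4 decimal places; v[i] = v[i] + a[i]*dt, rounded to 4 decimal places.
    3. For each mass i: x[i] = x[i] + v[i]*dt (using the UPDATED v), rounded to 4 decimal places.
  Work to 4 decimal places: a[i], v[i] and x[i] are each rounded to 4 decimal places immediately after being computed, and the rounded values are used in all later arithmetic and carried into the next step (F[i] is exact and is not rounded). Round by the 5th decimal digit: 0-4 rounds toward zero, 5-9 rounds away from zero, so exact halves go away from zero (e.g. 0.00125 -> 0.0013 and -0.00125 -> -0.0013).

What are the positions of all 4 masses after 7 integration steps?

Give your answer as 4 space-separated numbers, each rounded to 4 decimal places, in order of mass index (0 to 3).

Answer: 4.4405 11.6670 14.3637 19.5146

Derivation:
Step 0: x=[4.0000 12.0000 15.0000 21.0000] v=[0.0000 0.0000 -2.0000 0.0000]
Step 1: x=[4.7500 10.7500 15.2500 20.8750] v=[3.0000 -5.0000 1.0000 -0.5000]
Step 2: x=[5.7500 9.1250 15.7813 20.6719] v=[4.0000 -6.5000 2.1250 -0.8125]
Step 3: x=[6.3438 8.3203 15.8711 20.4825] v=[2.3750 -3.2187 0.3593 -0.7578]
Step 4: x=[6.1817 8.9092 15.2261 20.3416] v=[-0.6485 2.3556 -2.5801 -0.5635]
Step 5: x=[5.4515 10.3955 14.2807 20.1863] v=[-2.9210 5.9450 -3.7815 -0.6213]
Step 6: x=[4.7073 11.6171 13.8404 19.9178] v=[-2.9770 4.8862 -1.7611 -1.0741]
Step 7: x=[4.4405 11.6670 14.3637 19.5146] v=[-1.0672 0.1997 2.0930 -1.6128]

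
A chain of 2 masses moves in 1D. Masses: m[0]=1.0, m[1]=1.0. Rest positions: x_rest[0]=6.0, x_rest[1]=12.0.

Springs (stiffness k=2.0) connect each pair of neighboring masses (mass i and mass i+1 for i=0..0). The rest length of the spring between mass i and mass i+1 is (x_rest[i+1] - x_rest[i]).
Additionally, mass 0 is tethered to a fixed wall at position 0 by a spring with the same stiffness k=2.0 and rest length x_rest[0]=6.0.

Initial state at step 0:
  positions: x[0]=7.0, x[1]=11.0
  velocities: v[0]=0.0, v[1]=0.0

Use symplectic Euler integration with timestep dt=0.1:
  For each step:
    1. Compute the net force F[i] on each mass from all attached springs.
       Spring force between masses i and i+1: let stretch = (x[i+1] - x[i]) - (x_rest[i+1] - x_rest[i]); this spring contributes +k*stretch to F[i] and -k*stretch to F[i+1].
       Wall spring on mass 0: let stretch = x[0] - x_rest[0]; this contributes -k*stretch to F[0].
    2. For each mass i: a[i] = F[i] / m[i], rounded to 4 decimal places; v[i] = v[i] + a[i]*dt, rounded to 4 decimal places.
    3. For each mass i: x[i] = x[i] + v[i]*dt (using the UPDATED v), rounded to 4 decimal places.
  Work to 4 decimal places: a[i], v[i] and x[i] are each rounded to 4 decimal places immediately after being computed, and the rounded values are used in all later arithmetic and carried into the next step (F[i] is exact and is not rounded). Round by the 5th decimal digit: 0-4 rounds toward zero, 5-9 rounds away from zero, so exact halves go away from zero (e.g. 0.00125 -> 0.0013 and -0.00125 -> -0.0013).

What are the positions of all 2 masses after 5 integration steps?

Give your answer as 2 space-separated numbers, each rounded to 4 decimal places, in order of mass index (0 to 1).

Answer: 6.2073 11.5328

Derivation:
Step 0: x=[7.0000 11.0000] v=[0.0000 0.0000]
Step 1: x=[6.9400 11.0400] v=[-0.6000 0.4000]
Step 2: x=[6.8232 11.1180] v=[-1.1680 0.7800]
Step 3: x=[6.6558 11.2301] v=[-1.6737 1.1210]
Step 4: x=[6.4468 11.3707] v=[-2.0900 1.4061]
Step 5: x=[6.2073 11.5328] v=[-2.3946 1.6213]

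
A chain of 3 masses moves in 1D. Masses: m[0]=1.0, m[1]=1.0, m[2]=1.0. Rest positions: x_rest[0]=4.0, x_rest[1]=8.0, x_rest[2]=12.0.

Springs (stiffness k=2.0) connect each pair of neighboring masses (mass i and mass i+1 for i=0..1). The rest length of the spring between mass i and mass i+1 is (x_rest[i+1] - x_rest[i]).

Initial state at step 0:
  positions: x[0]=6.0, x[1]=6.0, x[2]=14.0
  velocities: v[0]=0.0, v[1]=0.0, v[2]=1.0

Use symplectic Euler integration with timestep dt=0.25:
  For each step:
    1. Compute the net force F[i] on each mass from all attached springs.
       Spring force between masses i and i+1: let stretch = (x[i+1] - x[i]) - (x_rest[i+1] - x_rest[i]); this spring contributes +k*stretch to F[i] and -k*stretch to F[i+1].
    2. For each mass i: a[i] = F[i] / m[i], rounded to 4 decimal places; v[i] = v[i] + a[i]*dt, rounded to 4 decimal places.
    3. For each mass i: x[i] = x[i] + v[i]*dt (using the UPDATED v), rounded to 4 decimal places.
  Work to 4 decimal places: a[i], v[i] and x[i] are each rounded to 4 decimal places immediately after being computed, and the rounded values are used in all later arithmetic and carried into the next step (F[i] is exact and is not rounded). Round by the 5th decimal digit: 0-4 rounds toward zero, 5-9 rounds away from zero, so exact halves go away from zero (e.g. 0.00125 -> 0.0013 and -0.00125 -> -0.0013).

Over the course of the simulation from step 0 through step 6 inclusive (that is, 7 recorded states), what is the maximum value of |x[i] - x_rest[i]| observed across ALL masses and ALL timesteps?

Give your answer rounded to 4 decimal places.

Step 0: x=[6.0000 6.0000 14.0000] v=[0.0000 0.0000 1.0000]
Step 1: x=[5.5000 7.0000 13.7500] v=[-2.0000 4.0000 -1.0000]
Step 2: x=[4.6875 8.6563 13.1563] v=[-3.2500 6.6250 -2.3750]
Step 3: x=[3.8711 10.3790 12.5001] v=[-3.2656 6.8906 -2.6250]
Step 4: x=[3.3682 11.5533 12.0787] v=[-2.0117 4.6972 -1.6856]
Step 5: x=[3.3884 11.7702 12.0916] v=[0.0809 0.8674 0.0517]
Step 6: x=[3.9564 10.9795 12.5644] v=[2.2718 -3.1628 1.8910]
Max displacement = 3.7702

Answer: 3.7702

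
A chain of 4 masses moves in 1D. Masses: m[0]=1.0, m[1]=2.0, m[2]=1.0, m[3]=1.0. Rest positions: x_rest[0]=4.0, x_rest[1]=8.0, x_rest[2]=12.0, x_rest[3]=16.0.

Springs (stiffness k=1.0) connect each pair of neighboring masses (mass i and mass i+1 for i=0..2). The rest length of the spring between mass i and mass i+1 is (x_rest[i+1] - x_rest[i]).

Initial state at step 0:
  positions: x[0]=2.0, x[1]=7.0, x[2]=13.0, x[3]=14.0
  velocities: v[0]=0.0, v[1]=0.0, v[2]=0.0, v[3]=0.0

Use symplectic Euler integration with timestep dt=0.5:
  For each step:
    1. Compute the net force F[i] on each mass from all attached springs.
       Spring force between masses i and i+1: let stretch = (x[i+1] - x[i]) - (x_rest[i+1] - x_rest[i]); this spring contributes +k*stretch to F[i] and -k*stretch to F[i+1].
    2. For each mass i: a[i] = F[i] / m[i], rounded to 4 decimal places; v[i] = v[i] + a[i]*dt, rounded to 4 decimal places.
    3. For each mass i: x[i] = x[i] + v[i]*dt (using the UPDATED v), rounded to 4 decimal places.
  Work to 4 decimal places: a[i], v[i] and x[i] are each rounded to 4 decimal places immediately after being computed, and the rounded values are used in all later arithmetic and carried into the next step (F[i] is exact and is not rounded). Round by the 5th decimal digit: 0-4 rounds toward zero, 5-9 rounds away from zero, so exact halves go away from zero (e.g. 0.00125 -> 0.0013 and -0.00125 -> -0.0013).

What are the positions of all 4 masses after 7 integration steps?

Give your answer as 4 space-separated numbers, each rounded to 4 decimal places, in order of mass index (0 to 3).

Step 0: x=[2.0000 7.0000 13.0000 14.0000] v=[0.0000 0.0000 0.0000 0.0000]
Step 1: x=[2.2500 7.1250 11.7500 14.7500] v=[0.5000 0.2500 -2.5000 1.5000]
Step 2: x=[2.7188 7.2188 10.0938 15.7500] v=[0.9375 0.1875 -3.3125 2.0000]
Step 3: x=[3.3126 7.1094 9.1329 16.3360] v=[1.1875 -0.2188 -1.9219 1.1719]
Step 4: x=[3.8556 6.7783 9.4669 16.1212] v=[1.0859 -0.6622 0.6679 -0.4297]
Step 5: x=[4.1293 6.4179 10.7923 15.2428] v=[0.5473 -0.7208 2.6508 -1.7569]
Step 6: x=[3.9751 6.3182 12.1368 14.2517] v=[-0.3084 -0.1994 2.6889 -1.9822]
Step 7: x=[3.4067 6.6530 12.5554 13.7319] v=[-1.1369 0.6695 0.8371 -1.0397]

Answer: 3.4067 6.6530 12.5554 13.7319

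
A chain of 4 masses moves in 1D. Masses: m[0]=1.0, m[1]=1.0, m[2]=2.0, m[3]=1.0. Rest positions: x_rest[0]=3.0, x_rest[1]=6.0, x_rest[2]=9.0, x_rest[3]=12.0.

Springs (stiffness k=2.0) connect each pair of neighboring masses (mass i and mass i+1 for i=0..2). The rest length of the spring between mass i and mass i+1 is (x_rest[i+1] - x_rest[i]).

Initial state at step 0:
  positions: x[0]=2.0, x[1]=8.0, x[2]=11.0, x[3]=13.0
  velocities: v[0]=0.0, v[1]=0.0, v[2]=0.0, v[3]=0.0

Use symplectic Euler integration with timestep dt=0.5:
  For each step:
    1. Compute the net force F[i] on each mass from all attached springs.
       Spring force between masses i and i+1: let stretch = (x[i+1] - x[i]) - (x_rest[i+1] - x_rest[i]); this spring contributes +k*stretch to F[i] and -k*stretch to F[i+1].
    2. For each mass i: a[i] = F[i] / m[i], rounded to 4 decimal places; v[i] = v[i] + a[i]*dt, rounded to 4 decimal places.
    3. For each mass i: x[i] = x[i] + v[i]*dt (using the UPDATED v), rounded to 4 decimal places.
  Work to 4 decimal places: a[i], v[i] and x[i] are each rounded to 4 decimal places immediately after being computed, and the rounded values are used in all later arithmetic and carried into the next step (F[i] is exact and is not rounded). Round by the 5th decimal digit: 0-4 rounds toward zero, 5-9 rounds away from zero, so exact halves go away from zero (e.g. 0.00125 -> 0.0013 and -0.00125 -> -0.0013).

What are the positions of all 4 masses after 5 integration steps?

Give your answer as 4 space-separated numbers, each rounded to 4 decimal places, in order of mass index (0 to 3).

Answer: 4.6094 8.7110 9.8438 11.9922

Derivation:
Step 0: x=[2.0000 8.0000 11.0000 13.0000] v=[0.0000 0.0000 0.0000 0.0000]
Step 1: x=[3.5000 6.5000 10.7500 13.5000] v=[3.0000 -3.0000 -0.5000 1.0000]
Step 2: x=[5.0000 5.6250 10.1250 14.1250] v=[3.0000 -1.7500 -1.2500 1.2500]
Step 3: x=[5.3125 6.6875 9.3750 14.2500] v=[0.6250 2.1250 -1.5000 0.2500]
Step 4: x=[4.8125 8.4063 9.1719 13.4375] v=[-1.0000 3.4375 -0.4063 -1.6250]
Step 5: x=[4.6094 8.7110 9.8438 11.9922] v=[-0.4062 0.6093 1.3437 -2.8906]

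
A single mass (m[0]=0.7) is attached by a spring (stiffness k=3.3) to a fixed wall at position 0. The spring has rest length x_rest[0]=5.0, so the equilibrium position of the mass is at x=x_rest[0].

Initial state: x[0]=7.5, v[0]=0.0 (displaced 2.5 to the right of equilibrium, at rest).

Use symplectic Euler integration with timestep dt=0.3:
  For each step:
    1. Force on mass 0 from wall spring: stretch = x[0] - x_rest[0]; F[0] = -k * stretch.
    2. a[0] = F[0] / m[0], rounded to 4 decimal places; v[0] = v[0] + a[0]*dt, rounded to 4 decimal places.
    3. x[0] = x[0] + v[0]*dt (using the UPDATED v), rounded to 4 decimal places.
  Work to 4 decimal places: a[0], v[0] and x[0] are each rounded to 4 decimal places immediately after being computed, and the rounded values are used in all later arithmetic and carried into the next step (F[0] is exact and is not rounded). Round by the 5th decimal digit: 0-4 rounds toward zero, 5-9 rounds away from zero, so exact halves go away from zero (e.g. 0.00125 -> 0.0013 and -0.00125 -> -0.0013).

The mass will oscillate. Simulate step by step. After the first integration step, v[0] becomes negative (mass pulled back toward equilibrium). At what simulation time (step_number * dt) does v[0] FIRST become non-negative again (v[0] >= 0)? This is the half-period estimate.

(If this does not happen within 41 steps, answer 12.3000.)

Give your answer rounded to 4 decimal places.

Step 0: x=[7.5000] v=[0.0000]
Step 1: x=[6.4393] v=[-3.5357]
Step 2: x=[4.7679] v=[-5.5713]
Step 3: x=[3.1950] v=[-5.2430]
Step 4: x=[2.3879] v=[-2.6902]
Step 5: x=[2.6891] v=[1.0041]
First v>=0 after going negative at step 5, time=1.5000

Answer: 1.5000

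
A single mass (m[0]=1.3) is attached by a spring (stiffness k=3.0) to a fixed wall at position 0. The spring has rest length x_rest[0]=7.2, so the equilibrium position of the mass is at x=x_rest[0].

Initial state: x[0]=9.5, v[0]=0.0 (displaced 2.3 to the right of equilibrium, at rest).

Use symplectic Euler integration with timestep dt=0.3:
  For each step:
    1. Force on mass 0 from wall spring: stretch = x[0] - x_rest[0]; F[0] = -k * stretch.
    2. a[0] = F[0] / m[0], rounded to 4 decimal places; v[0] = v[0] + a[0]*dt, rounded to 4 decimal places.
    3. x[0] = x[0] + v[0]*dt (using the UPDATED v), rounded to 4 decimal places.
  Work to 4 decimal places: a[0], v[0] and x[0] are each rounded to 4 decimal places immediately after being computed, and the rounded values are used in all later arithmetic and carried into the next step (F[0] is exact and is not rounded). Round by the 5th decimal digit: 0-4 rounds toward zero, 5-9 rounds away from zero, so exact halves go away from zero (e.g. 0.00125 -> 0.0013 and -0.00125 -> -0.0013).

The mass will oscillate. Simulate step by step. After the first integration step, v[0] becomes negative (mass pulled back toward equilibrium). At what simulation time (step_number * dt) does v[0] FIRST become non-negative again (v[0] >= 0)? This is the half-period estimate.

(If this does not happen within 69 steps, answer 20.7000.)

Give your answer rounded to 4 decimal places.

Step 0: x=[9.5000] v=[0.0000]
Step 1: x=[9.0223] v=[-1.5923]
Step 2: x=[8.1661] v=[-2.8539]
Step 3: x=[7.1093] v=[-3.5228]
Step 4: x=[6.0713] v=[-3.4600]
Step 5: x=[5.2677] v=[-2.6786]
Step 6: x=[4.8655] v=[-1.3408]
Step 7: x=[4.9481] v=[0.2754]
First v>=0 after going negative at step 7, time=2.1000

Answer: 2.1000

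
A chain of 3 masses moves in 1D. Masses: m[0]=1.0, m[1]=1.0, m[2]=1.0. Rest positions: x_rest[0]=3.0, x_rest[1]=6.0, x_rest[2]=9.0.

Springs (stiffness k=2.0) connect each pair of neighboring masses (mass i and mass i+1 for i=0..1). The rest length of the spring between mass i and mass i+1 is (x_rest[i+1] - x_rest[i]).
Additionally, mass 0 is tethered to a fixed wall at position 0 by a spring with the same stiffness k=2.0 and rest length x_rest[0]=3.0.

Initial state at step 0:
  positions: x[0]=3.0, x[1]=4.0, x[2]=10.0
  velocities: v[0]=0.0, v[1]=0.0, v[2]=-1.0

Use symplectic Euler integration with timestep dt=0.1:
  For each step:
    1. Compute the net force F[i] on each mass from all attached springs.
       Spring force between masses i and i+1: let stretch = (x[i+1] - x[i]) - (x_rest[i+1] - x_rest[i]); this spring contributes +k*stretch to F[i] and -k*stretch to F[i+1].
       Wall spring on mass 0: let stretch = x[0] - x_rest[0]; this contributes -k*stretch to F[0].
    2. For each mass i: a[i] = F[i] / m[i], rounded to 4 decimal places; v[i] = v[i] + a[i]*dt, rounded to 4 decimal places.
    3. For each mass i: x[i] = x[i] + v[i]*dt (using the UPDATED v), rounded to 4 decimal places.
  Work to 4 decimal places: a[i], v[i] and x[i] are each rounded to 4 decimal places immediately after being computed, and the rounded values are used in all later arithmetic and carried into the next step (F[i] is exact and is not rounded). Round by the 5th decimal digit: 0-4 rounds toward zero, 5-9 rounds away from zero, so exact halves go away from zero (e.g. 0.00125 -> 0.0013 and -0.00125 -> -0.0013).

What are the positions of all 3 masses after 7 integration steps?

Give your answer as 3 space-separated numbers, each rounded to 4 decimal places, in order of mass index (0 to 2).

Answer: 2.2765 6.0214 8.0888

Derivation:
Step 0: x=[3.0000 4.0000 10.0000] v=[0.0000 0.0000 -1.0000]
Step 1: x=[2.9600 4.1000 9.8400] v=[-0.4000 1.0000 -1.6000]
Step 2: x=[2.8836 4.2920 9.6252] v=[-0.7640 1.9200 -2.1480]
Step 3: x=[2.7777 4.5625 9.3637] v=[-1.0590 2.7050 -2.6146]
Step 4: x=[2.6519 4.8933 9.0662] v=[-1.2576 3.3083 -2.9748]
Step 5: x=[2.5179 5.2628 8.7453] v=[-1.3397 3.6946 -3.2094]
Step 6: x=[2.3885 5.6470 8.4147] v=[-1.2943 3.8421 -3.3059]
Step 7: x=[2.2765 6.0214 8.0888] v=[-1.1203 3.7439 -3.2594]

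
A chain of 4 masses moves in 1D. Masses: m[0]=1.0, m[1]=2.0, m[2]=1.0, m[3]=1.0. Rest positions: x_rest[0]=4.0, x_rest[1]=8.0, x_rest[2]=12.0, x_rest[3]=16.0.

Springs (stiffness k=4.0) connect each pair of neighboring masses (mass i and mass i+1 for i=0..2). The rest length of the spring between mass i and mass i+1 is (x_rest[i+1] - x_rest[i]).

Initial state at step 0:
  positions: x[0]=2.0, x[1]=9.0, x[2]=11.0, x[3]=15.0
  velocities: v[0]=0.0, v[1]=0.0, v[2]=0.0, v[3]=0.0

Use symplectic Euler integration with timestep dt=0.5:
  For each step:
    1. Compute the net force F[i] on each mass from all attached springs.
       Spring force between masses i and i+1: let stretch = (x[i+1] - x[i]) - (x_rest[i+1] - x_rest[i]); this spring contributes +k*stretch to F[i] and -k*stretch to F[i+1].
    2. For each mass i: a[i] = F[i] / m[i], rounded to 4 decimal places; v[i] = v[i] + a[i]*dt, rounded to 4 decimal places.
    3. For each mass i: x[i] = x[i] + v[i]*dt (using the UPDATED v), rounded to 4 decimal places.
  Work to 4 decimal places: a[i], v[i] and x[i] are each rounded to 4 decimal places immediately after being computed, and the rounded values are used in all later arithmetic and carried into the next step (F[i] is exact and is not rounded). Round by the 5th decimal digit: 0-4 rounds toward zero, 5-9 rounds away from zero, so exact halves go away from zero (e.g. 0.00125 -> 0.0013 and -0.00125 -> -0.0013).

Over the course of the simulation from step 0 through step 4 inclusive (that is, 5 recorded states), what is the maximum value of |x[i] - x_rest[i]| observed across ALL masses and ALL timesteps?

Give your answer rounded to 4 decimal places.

Step 0: x=[2.0000 9.0000 11.0000 15.0000] v=[0.0000 0.0000 0.0000 0.0000]
Step 1: x=[5.0000 6.5000 13.0000 15.0000] v=[6.0000 -5.0000 4.0000 0.0000]
Step 2: x=[5.5000 6.5000 10.5000 17.0000] v=[1.0000 0.0000 -5.0000 4.0000]
Step 3: x=[3.0000 8.0000 10.5000 16.5000] v=[-5.0000 3.0000 0.0000 -1.0000]
Step 4: x=[1.5000 8.2500 14.0000 14.0000] v=[-3.0000 0.5000 7.0000 -5.0000]
Max displacement = 2.5000

Answer: 2.5000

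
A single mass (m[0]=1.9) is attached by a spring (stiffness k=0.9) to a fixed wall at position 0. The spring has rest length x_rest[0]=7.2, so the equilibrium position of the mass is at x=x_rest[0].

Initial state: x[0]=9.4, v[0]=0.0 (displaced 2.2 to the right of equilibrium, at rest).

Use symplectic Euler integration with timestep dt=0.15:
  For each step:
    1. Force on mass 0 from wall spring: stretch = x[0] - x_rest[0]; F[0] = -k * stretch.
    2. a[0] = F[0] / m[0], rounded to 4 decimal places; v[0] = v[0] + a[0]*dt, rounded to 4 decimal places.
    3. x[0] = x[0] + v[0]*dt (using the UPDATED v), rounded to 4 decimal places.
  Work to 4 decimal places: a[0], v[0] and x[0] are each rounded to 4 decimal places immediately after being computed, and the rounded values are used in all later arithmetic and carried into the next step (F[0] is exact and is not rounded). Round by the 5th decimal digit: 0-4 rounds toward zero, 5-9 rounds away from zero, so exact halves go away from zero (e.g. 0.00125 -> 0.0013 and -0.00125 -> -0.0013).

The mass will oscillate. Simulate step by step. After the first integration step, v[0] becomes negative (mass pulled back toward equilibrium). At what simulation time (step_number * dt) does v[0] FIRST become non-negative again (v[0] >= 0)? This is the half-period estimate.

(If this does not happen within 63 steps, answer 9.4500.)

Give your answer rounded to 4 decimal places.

Answer: 4.6500

Derivation:
Step 0: x=[9.4000] v=[0.0000]
Step 1: x=[9.3766] v=[-0.1563]
Step 2: x=[9.3300] v=[-0.3110]
Step 3: x=[9.2607] v=[-0.4623]
Step 4: x=[9.1694] v=[-0.6087]
Step 5: x=[9.0571] v=[-0.7486]
Step 6: x=[8.9250] v=[-0.8806]
Step 7: x=[8.7745] v=[-1.0032]
Step 8: x=[8.6072] v=[-1.1151]
Step 9: x=[8.4249] v=[-1.2151]
Step 10: x=[8.2296] v=[-1.3021]
Step 11: x=[8.0233] v=[-1.3753]
Step 12: x=[7.8082] v=[-1.4338]
Step 13: x=[7.5867] v=[-1.4770]
Step 14: x=[7.3610] v=[-1.5045]
Step 15: x=[7.1336] v=[-1.5159]
Step 16: x=[6.9069] v=[-1.5112]
Step 17: x=[6.6833] v=[-1.4904]
Step 18: x=[6.4652] v=[-1.4537]
Step 19: x=[6.2550] v=[-1.4015]
Step 20: x=[6.0548] v=[-1.3344]
Step 21: x=[5.8669] v=[-1.2530]
Step 22: x=[5.6932] v=[-1.1583]
Step 23: x=[5.5355] v=[-1.0512]
Step 24: x=[5.3956] v=[-0.9329]
Step 25: x=[5.2749] v=[-0.8047]
Step 26: x=[5.1747] v=[-0.6679]
Step 27: x=[5.0961] v=[-0.5240]
Step 28: x=[5.0399] v=[-0.3745]
Step 29: x=[5.0068] v=[-0.2210]
Step 30: x=[4.9970] v=[-0.0652]
Step 31: x=[5.0107] v=[0.0913]
First v>=0 after going negative at step 31, time=4.6500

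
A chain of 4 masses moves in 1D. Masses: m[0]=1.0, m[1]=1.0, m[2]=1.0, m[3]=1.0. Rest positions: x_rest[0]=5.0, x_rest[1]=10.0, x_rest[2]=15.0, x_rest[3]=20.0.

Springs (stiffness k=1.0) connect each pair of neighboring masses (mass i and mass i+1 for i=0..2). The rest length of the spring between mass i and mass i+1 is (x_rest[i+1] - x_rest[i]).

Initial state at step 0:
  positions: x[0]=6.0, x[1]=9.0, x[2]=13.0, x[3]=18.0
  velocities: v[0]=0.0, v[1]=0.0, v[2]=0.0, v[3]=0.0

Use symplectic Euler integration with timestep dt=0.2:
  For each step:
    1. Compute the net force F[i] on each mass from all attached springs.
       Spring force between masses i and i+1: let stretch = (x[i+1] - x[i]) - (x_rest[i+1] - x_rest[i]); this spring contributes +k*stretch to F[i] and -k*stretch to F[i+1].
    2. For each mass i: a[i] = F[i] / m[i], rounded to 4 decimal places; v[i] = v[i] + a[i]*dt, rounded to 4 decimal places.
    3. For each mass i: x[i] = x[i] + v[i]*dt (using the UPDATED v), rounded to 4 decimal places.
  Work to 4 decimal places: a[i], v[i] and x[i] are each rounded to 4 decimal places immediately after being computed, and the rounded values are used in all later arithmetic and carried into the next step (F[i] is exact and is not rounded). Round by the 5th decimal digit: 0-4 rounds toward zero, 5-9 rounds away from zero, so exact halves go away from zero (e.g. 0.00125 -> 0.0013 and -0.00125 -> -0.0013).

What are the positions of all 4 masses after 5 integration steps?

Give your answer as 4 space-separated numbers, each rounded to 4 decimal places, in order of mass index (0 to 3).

Step 0: x=[6.0000 9.0000 13.0000 18.0000] v=[0.0000 0.0000 0.0000 0.0000]
Step 1: x=[5.9200 9.0400 13.0400 18.0000] v=[-0.4000 0.2000 0.2000 0.0000]
Step 2: x=[5.7648 9.1152 13.1184 18.0016] v=[-0.7760 0.3760 0.3920 0.0080]
Step 3: x=[5.5436 9.2165 13.2320 18.0079] v=[-1.1059 0.5066 0.5680 0.0314]
Step 4: x=[5.2693 9.3315 13.3760 18.0231] v=[-1.3713 0.5751 0.7201 0.0762]
Step 5: x=[4.9575 9.4458 13.5441 18.0525] v=[-1.5589 0.5716 0.8406 0.1468]

Answer: 4.9575 9.4458 13.5441 18.0525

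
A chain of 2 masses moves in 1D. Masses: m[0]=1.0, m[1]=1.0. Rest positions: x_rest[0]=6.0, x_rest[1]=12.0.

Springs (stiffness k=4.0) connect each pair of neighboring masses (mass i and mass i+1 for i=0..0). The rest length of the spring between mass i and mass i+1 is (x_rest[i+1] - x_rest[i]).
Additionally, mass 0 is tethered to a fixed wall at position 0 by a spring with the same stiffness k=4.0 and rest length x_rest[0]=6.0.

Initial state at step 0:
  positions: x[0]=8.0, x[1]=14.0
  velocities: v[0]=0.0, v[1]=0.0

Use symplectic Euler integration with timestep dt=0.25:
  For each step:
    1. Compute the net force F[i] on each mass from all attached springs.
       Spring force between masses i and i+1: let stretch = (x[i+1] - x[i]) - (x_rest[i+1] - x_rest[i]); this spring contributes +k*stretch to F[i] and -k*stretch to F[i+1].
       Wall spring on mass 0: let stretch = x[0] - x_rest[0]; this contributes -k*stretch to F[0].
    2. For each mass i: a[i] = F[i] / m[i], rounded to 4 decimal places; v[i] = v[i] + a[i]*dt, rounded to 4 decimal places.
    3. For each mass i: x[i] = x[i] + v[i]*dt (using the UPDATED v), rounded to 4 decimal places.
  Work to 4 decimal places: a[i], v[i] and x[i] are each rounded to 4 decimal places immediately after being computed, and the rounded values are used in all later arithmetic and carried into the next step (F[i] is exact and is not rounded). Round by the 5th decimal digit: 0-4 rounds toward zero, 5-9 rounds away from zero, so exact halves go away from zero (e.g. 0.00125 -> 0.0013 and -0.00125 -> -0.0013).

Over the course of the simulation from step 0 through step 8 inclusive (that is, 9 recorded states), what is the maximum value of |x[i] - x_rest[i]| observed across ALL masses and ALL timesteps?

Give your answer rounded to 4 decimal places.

Answer: 2.3361

Derivation:
Step 0: x=[8.0000 14.0000] v=[0.0000 0.0000]
Step 1: x=[7.5000 14.0000] v=[-2.0000 0.0000]
Step 2: x=[6.7500 13.8750] v=[-3.0000 -0.5000]
Step 3: x=[6.0938 13.4688] v=[-2.6250 -1.6250]
Step 4: x=[5.7579 12.7188] v=[-1.3438 -3.0000]
Step 5: x=[5.7227 11.7286] v=[-0.1408 -3.9609]
Step 6: x=[5.7583 10.7369] v=[0.1424 -3.9668]
Step 7: x=[5.5990 10.0006] v=[-0.6373 -2.9454]
Step 8: x=[5.1403 9.6639] v=[-1.8347 -1.3470]
Max displacement = 2.3361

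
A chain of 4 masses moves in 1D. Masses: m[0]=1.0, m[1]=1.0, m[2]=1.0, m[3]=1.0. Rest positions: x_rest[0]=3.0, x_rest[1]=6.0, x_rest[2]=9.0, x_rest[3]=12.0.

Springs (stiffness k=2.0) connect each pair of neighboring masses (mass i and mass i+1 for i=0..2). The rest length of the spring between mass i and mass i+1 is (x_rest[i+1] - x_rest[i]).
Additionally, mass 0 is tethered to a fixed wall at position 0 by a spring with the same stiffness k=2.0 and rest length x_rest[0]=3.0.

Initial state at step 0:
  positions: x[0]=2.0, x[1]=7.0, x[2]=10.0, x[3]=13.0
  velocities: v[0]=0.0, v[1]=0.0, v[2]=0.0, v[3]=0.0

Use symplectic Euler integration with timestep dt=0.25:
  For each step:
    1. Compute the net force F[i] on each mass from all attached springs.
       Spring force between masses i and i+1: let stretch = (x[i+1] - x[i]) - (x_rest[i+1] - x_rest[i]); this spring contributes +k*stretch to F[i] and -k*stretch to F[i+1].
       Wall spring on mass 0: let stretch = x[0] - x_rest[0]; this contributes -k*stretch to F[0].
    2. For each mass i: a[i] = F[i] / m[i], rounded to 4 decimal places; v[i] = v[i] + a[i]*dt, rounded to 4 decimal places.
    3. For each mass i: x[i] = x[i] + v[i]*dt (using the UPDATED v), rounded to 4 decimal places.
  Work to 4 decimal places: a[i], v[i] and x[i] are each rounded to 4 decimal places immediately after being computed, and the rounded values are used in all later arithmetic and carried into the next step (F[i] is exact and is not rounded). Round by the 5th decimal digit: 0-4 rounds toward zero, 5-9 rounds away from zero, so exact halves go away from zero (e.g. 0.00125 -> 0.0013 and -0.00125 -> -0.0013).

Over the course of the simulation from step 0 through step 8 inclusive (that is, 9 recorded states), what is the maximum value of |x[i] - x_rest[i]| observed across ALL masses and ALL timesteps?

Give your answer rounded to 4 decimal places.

Step 0: x=[2.0000 7.0000 10.0000 13.0000] v=[0.0000 0.0000 0.0000 0.0000]
Step 1: x=[2.3750 6.7500 10.0000 13.0000] v=[1.5000 -1.0000 0.0000 0.0000]
Step 2: x=[3.0000 6.3594 9.9688 13.0000] v=[2.5000 -1.5625 -0.1250 0.0000]
Step 3: x=[3.6699 6.0000 9.8653 12.9961] v=[2.6797 -1.4375 -0.4141 -0.0156]
Step 4: x=[4.1724 5.8325 9.6700 12.9759] v=[2.0098 -0.6699 -0.7814 -0.0810]
Step 5: x=[4.3608 5.9372 9.4082 12.9174] v=[0.7537 0.4188 -1.0472 -0.2340]
Step 6: x=[4.2012 6.2787 9.1512 12.7953] v=[-0.6385 1.3661 -1.0281 -0.4886]
Step 7: x=[3.7761 6.7196 8.9906 12.5926] v=[-1.7004 1.7636 -0.6423 -0.8107]
Step 8: x=[3.2469 7.0765 8.9964 12.3147] v=[-2.1167 1.4274 0.0232 -1.1117]
Max displacement = 1.3608

Answer: 1.3608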